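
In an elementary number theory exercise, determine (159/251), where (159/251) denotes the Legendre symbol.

Both 159 ≡ 3 and 251 ≡ 3 (mod 4), so reciprocity gives (159/251) = -(251/159). Reduce: 251 ≡ 92 (mod 159). Now have -(92/159).
Factor out 2: 92 = 2^2·23. Since 159 ≡ 7 (mod 8), (2/159) = +1, and (2/159)^2 = +1. Now have -(23/159).
Both 23 ≡ 3 and 159 ≡ 3 (mod 4), so reciprocity gives (23/159) = -(159/23). Reduce: 159 ≡ 21 (mod 23). Now have (21/23).
21 ≡ 1 (mod 4), so quadratic reciprocity gives (21/23) = (23/21). Reduce: 23 ≡ 2 (mod 21). Now have (2/21).
Factor out 2: 2 = 2. Since 21 ≡ 5 (mod 8), (2/21) = -1. Now have -(1/21).
(1/21) = 1. Collecting the sign factors: -1.

-1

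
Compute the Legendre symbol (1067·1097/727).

By multiplicativity, (1067·1097/727) = (1067/727)·(1097/727).
First factor (1067/727):
Reduce the numerator: 1067 ≡ 340 (mod 727), so (1067/727) = (340/727).
Factor out 2: 340 = 2^2·85. Since 727 ≡ 7 (mod 8), (2/727) = +1, and (2/727)^2 = +1. Now have (85/727).
85 ≡ 1 (mod 4), so quadratic reciprocity gives (85/727) = (727/85). Reduce: 727 ≡ 47 (mod 85). Now have (47/85).
85 ≡ 1 (mod 4), so quadratic reciprocity gives (47/85) = (85/47). Reduce: 85 ≡ 38 (mod 47). Now have (38/47).
Factor out 2: 38 = 2·19. Since 47 ≡ 7 (mod 8), (2/47) = +1. Now have (19/47).
Both 19 ≡ 3 and 47 ≡ 3 (mod 4), so reciprocity gives (19/47) = -(47/19). Reduce: 47 ≡ 9 (mod 19). Now have -(9/19).
9 ≡ 1 (mod 4), so quadratic reciprocity gives (9/19) = (19/9). Reduce: 19 ≡ 1 (mod 9). Now have -(1/9).
(1/9) = 1. Collecting the sign factors: -1.
Second factor (1097/727):
Reduce the numerator: 1097 ≡ 370 (mod 727), so (1097/727) = (370/727).
Factor out 2: 370 = 2·185. Since 727 ≡ 7 (mod 8), (2/727) = +1. Now have (185/727).
185 ≡ 1 (mod 4), so quadratic reciprocity gives (185/727) = (727/185). Reduce: 727 ≡ 172 (mod 185). Now have (172/185).
Factor out 2: 172 = 2^2·43. Since 185 ≡ 1 (mod 8), (2/185) = +1, and (2/185)^2 = +1. Now have (43/185).
185 ≡ 1 (mod 4), so quadratic reciprocity gives (43/185) = (185/43). Reduce: 185 ≡ 13 (mod 43). Now have (13/43).
13 ≡ 1 (mod 4), so quadratic reciprocity gives (13/43) = (43/13). Reduce: 43 ≡ 4 (mod 13). Now have (4/13).
Factor out 2: 4 = 2^2. Since 13 ≡ 5 (mod 8), (2/13) = -1, and (2/13)^2 = +1. Now have (1/13).
(1/13) = 1. Collecting the sign factors: 1.
Product: (-1)·(1) = -1.

-1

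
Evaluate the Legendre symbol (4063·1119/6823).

1

By multiplicativity, (4063·1119/6823) = (4063/6823)·(1119/6823).
First factor (4063/6823):
Both 4063 ≡ 3 and 6823 ≡ 3 (mod 4), so reciprocity gives (4063/6823) = -(6823/4063). Reduce: 6823 ≡ 2760 (mod 4063). Now have -(2760/4063).
Factor out 2: 2760 = 2^3·345. Since 4063 ≡ 7 (mod 8), (2/4063) = +1, and (2/4063)^3 = +1. Now have -(345/4063).
345 ≡ 1 (mod 4), so quadratic reciprocity gives (345/4063) = (4063/345). Reduce: 4063 ≡ 268 (mod 345). Now have -(268/345).
Factor out 2: 268 = 2^2·67. Since 345 ≡ 1 (mod 8), (2/345) = +1, and (2/345)^2 = +1. Now have -(67/345).
345 ≡ 1 (mod 4), so quadratic reciprocity gives (67/345) = (345/67). Reduce: 345 ≡ 10 (mod 67). Now have -(10/67).
Factor out 2: 10 = 2·5. Since 67 ≡ 3 (mod 8), (2/67) = -1. Now have (5/67).
5 ≡ 1 (mod 4), so quadratic reciprocity gives (5/67) = (67/5). Reduce: 67 ≡ 2 (mod 5). Now have (2/5).
Factor out 2: 2 = 2. Since 5 ≡ 5 (mod 8), (2/5) = -1. Now have -(1/5).
(1/5) = 1. Collecting the sign factors: -1.
Second factor (1119/6823):
Both 1119 ≡ 3 and 6823 ≡ 3 (mod 4), so reciprocity gives (1119/6823) = -(6823/1119). Reduce: 6823 ≡ 109 (mod 1119). Now have -(109/1119).
109 ≡ 1 (mod 4), so quadratic reciprocity gives (109/1119) = (1119/109). Reduce: 1119 ≡ 29 (mod 109). Now have -(29/109).
29 ≡ 1 (mod 4), so quadratic reciprocity gives (29/109) = (109/29). Reduce: 109 ≡ 22 (mod 29). Now have -(22/29).
Factor out 2: 22 = 2·11. Since 29 ≡ 5 (mod 8), (2/29) = -1. Now have (11/29).
29 ≡ 1 (mod 4), so quadratic reciprocity gives (11/29) = (29/11). Reduce: 29 ≡ 7 (mod 11). Now have (7/11).
Both 7 ≡ 3 and 11 ≡ 3 (mod 4), so reciprocity gives (7/11) = -(11/7). Reduce: 11 ≡ 4 (mod 7). Now have -(4/7).
Factor out 2: 4 = 2^2. Since 7 ≡ 7 (mod 8), (2/7) = +1, and (2/7)^2 = +1. Now have -(1/7).
(1/7) = 1. Collecting the sign factors: -1.
Product: (-1)·(-1) = 1.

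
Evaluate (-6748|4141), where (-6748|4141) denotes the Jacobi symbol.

-1

(-6748|4141)
  = (1534|4141)    [-6748 ≡ 1534 mod 4141]
  = -(767|4141)    [4141 ≡ 5 mod 8 ⇒ (2|4141) = -1]
  = -(4141|767)    [QR: 4141 ≡ 1 mod 4, sign kept]
  = -(306|767)    [4141 ≡ 306 mod 767]
  = -(153|767)    [767 ≡ 7 mod 8 ⇒ (2|767) = +1]
  = -(767|153)    [QR: 153 ≡ 1 mod 4, sign kept]
  = -(2|153)    [767 ≡ 2 mod 153]
  = -(1|153)    [153 ≡ 1 mod 8 ⇒ (2|153) = +1]
  = -1    [(1|153) = 1]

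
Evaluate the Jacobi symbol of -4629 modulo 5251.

-1

Reduce the numerator: -4629 ≡ 622 (mod 5251), so (-4629|5251) = (622|5251).
Factor out 2: 622 = 2·311. Since 5251 ≡ 3 (mod 8), (2|5251) = -1. Now have -(311|5251).
Both 311 ≡ 3 and 5251 ≡ 3 (mod 4), so reciprocity gives (311|5251) = -(5251|311). Reduce: 5251 ≡ 275 (mod 311). Now have (275|311).
Both 275 ≡ 3 and 311 ≡ 3 (mod 4), so reciprocity gives (275|311) = -(311|275). Reduce: 311 ≡ 36 (mod 275). Now have -(36|275).
Factor out 2: 36 = 2^2·9. Since 275 ≡ 3 (mod 8), (2|275) = -1, and (2|275)^2 = +1. Now have -(9|275).
9 ≡ 1 (mod 4), so quadratic reciprocity gives (9|275) = (275|9). Reduce: 275 ≡ 5 (mod 9). Now have -(5|9).
5 ≡ 1 (mod 4), so quadratic reciprocity gives (5|9) = (9|5). Reduce: 9 ≡ 4 (mod 5). Now have -(4|5).
Factor out 2: 4 = 2^2. Since 5 ≡ 5 (mod 8), (2|5) = -1, and (2|5)^2 = +1. Now have -(1|5).
(1|5) = 1. Collecting the sign factors: -1.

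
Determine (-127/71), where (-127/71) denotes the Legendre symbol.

Reduce the numerator: -127 ≡ 15 (mod 71), so (-127/71) = (15/71).
Both 15 ≡ 3 and 71 ≡ 3 (mod 4), so reciprocity gives (15/71) = -(71/15). Reduce: 71 ≡ 11 (mod 15). Now have -(11/15).
Both 11 ≡ 3 and 15 ≡ 3 (mod 4), so reciprocity gives (11/15) = -(15/11). Reduce: 15 ≡ 4 (mod 11). Now have (4/11).
Factor out 2: 4 = 2^2. Since 11 ≡ 3 (mod 8), (2/11) = -1, and (2/11)^2 = +1. Now have (1/11).
(1/11) = 1. Collecting the sign factors: 1.

1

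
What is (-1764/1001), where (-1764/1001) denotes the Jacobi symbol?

Reduce the numerator: -1764 ≡ 238 (mod 1001), so (-1764/1001) = (238/1001).
Factor out 2: 238 = 2·119. Since 1001 ≡ 1 (mod 8), (2/1001) = +1. Now have (119/1001).
1001 ≡ 1 (mod 4), so quadratic reciprocity gives (119/1001) = (1001/119). Reduce: 1001 ≡ 49 (mod 119). Now have (49/119).
49 ≡ 1 (mod 4), so quadratic reciprocity gives (49/119) = (119/49). Reduce: 119 ≡ 21 (mod 49). Now have (21/49).
21 ≡ 1 (mod 4), so quadratic reciprocity gives (21/49) = (49/21). Reduce: 49 ≡ 7 (mod 21). Now have (7/21).
21 ≡ 1 (mod 4), so quadratic reciprocity gives (7/21) = (21/7). Reduce: 21 ≡ 0 (mod 7). Now have (0/7).
The numerator is now 0 with denominator 7 > 1: the symbol is 0.

0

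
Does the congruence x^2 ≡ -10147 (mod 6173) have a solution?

yes

Reduce the numerator: -10147 ≡ 2199 (mod 6173), so (-10147/6173) = (2199/6173).
6173 ≡ 1 (mod 4), so quadratic reciprocity gives (2199/6173) = (6173/2199). Reduce: 6173 ≡ 1775 (mod 2199). Now have (1775/2199).
Both 1775 ≡ 3 and 2199 ≡ 3 (mod 4), so reciprocity gives (1775/2199) = -(2199/1775). Reduce: 2199 ≡ 424 (mod 1775). Now have -(424/1775).
Factor out 2: 424 = 2^3·53. Since 1775 ≡ 7 (mod 8), (2/1775) = +1, and (2/1775)^3 = +1. Now have -(53/1775).
53 ≡ 1 (mod 4), so quadratic reciprocity gives (53/1775) = (1775/53). Reduce: 1775 ≡ 26 (mod 53). Now have -(26/53).
Factor out 2: 26 = 2·13. Since 53 ≡ 5 (mod 8), (2/53) = -1. Now have (13/53).
13 ≡ 1 (mod 4), so quadratic reciprocity gives (13/53) = (53/13). Reduce: 53 ≡ 1 (mod 13). Now have (1/13).
(1/13) = 1. Collecting the sign factors: 1.
The Legendre symbol is 1, so x^2 ≡ -10147 (mod 6173) has solution.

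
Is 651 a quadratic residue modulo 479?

Reduce the numerator: 651 ≡ 172 (mod 479), so (651/479) = (172/479).
Factor out 2: 172 = 2^2·43. Since 479 ≡ 7 (mod 8), (2/479) = +1, and (2/479)^2 = +1. Now have (43/479).
Both 43 ≡ 3 and 479 ≡ 3 (mod 4), so reciprocity gives (43/479) = -(479/43). Reduce: 479 ≡ 6 (mod 43). Now have -(6/43).
Factor out 2: 6 = 2·3. Since 43 ≡ 3 (mod 8), (2/43) = -1. Now have (3/43).
Both 3 ≡ 3 and 43 ≡ 3 (mod 4), so reciprocity gives (3/43) = -(43/3). Reduce: 43 ≡ 1 (mod 3). Now have -(1/3).
(1/3) = 1. Collecting the sign factors: -1.
(651/479) = -1, and 479 is prime, so 651 is not a quadratic residue mod 479.

no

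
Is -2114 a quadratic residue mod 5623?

Reduce the numerator: -2114 ≡ 3509 (mod 5623), so (-2114/5623) = (3509/5623).
3509 ≡ 1 (mod 4), so quadratic reciprocity gives (3509/5623) = (5623/3509). Reduce: 5623 ≡ 2114 (mod 3509). Now have (2114/3509).
Factor out 2: 2114 = 2·1057. Since 3509 ≡ 5 (mod 8), (2/3509) = -1. Now have -(1057/3509).
1057 ≡ 1 (mod 4), so quadratic reciprocity gives (1057/3509) = (3509/1057). Reduce: 3509 ≡ 338 (mod 1057). Now have -(338/1057).
Factor out 2: 338 = 2·169. Since 1057 ≡ 1 (mod 8), (2/1057) = +1. Now have -(169/1057).
169 ≡ 1 (mod 4), so quadratic reciprocity gives (169/1057) = (1057/169). Reduce: 1057 ≡ 43 (mod 169). Now have -(43/169).
169 ≡ 1 (mod 4), so quadratic reciprocity gives (43/169) = (169/43). Reduce: 169 ≡ 40 (mod 43). Now have -(40/43).
Factor out 2: 40 = 2^3·5. Since 43 ≡ 3 (mod 8), (2/43) = -1, and (2/43)^3 = -1. Now have (5/43).
5 ≡ 1 (mod 4), so quadratic reciprocity gives (5/43) = (43/5). Reduce: 43 ≡ 3 (mod 5). Now have (3/5).
5 ≡ 1 (mod 4), so quadratic reciprocity gives (3/5) = (5/3). Reduce: 5 ≡ 2 (mod 3). Now have (2/3).
Factor out 2: 2 = 2. Since 3 ≡ 3 (mod 8), (2/3) = -1. Now have -(1/3).
(1/3) = 1. Collecting the sign factors: -1.
The Legendre symbol is -1, so x^2 ≡ -2114 (mod 5623) has no solution.

no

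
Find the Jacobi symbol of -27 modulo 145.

(-27/145)
  = (27/145)    [145 ≡ 1 mod 4 ⇒ (-1/145) = +1]
  = (145/27)    [QR: 145 ≡ 1 mod 4, sign kept]
  = (10/27)    [145 ≡ 10 mod 27]
  = -(5/27)    [27 ≡ 3 mod 8 ⇒ (2/27) = -1]
  = -(27/5)    [QR: 5 ≡ 1 mod 4, sign kept]
  = -(2/5)    [27 ≡ 2 mod 5]
  = (1/5)    [5 ≡ 5 mod 8 ⇒ (2/5) = -1]
  = 1    [(1/5) = 1]

1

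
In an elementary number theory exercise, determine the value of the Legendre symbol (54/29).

(54/29)
  = (25/29)    [54 ≡ 25 mod 29]
  = (29/25)    [QR: 25 ≡ 1 mod 4, sign kept]
  = (4/25)    [29 ≡ 4 mod 25]
  = (1/25)    [25 ≡ 1 mod 8 ⇒ (2/25)^2 = +1]
  = 1    [(1/25) = 1]

1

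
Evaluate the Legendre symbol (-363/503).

-1

Pull out -1: (-363/503) = (-1/503)·(363/503). Since 503 ≡ 3 (mod 4), (-1/503) = -1. Now have -(363/503).
Both 363 ≡ 3 and 503 ≡ 3 (mod 4), so reciprocity gives (363/503) = -(503/363). Reduce: 503 ≡ 140 (mod 363). Now have (140/363).
Factor out 2: 140 = 2^2·35. Since 363 ≡ 3 (mod 8), (2/363) = -1, and (2/363)^2 = +1. Now have (35/363).
Both 35 ≡ 3 and 363 ≡ 3 (mod 4), so reciprocity gives (35/363) = -(363/35). Reduce: 363 ≡ 13 (mod 35). Now have -(13/35).
13 ≡ 1 (mod 4), so quadratic reciprocity gives (13/35) = (35/13). Reduce: 35 ≡ 9 (mod 13). Now have -(9/13).
9 ≡ 1 (mod 4), so quadratic reciprocity gives (9/13) = (13/9). Reduce: 13 ≡ 4 (mod 9). Now have -(4/9).
Factor out 2: 4 = 2^2. Since 9 ≡ 1 (mod 8), (2/9) = +1, and (2/9)^2 = +1. Now have -(1/9).
(1/9) = 1. Collecting the sign factors: -1.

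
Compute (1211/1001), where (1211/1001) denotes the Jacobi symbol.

Reduce the numerator: 1211 ≡ 210 (mod 1001), so (1211/1001) = (210/1001).
Factor out 2: 210 = 2·105. Since 1001 ≡ 1 (mod 8), (2/1001) = +1. Now have (105/1001).
105 ≡ 1 (mod 4), so quadratic reciprocity gives (105/1001) = (1001/105). Reduce: 1001 ≡ 56 (mod 105). Now have (56/105).
Factor out 2: 56 = 2^3·7. Since 105 ≡ 1 (mod 8), (2/105) = +1, and (2/105)^3 = +1. Now have (7/105).
105 ≡ 1 (mod 4), so quadratic reciprocity gives (7/105) = (105/7). Reduce: 105 ≡ 0 (mod 7). Now have (0/7).
The numerator is now 0 with denominator 7 > 1: the symbol is 0.

0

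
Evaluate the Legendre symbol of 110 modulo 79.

Reduce the numerator: 110 ≡ 31 (mod 79), so (110 / 79) = (31 / 79).
Both 31 ≡ 3 and 79 ≡ 3 (mod 4), so reciprocity gives (31 / 79) = -(79 / 31). Reduce: 79 ≡ 17 (mod 31). Now have -(17 / 31).
17 ≡ 1 (mod 4), so quadratic reciprocity gives (17 / 31) = (31 / 17). Reduce: 31 ≡ 14 (mod 17). Now have -(14 / 17).
Factor out 2: 14 = 2·7. Since 17 ≡ 1 (mod 8), (2 / 17) = +1. Now have -(7 / 17).
17 ≡ 1 (mod 4), so quadratic reciprocity gives (7 / 17) = (17 / 7). Reduce: 17 ≡ 3 (mod 7). Now have -(3 / 7).
Both 3 ≡ 3 and 7 ≡ 3 (mod 4), so reciprocity gives (3 / 7) = -(7 / 3). Reduce: 7 ≡ 1 (mod 3). Now have (1 / 3).
(1 / 3) = 1. Collecting the sign factors: 1.

1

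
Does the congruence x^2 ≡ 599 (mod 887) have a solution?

(599/887)
  = -(887/599)    [QR: both ≡ 3 mod 4, sign flips]
  = -(288/599)    [887 ≡ 288 mod 599]
  = -(9/599)    [599 ≡ 7 mod 8 ⇒ (2/599)^5 = +1]
  = -(599/9)    [QR: 9 ≡ 1 mod 4, sign kept]
  = -(5/9)    [599 ≡ 5 mod 9]
  = -(9/5)    [QR: 5 ≡ 1 mod 4, sign kept]
  = -(4/5)    [9 ≡ 4 mod 5]
  = -(1/5)    [5 ≡ 5 mod 8 ⇒ (2/5)^2 = +1]
  = -1    [(1/5) = 1]
(599/887) = -1, and 887 is prime, so 599 is not a quadratic residue mod 887.

no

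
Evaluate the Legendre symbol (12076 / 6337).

(12076 / 6337)
  = (5739 / 6337)    [12076 ≡ 5739 mod 6337]
  = (6337 / 5739)    [QR: 6337 ≡ 1 mod 4, sign kept]
  = (598 / 5739)    [6337 ≡ 598 mod 5739]
  = -(299 / 5739)    [5739 ≡ 3 mod 8 ⇒ (2 / 5739) = -1]
  = (5739 / 299)    [QR: both ≡ 3 mod 4, sign flips]
  = (58 / 299)    [5739 ≡ 58 mod 299]
  = -(29 / 299)    [299 ≡ 3 mod 8 ⇒ (2 / 299) = -1]
  = -(299 / 29)    [QR: 29 ≡ 1 mod 4, sign kept]
  = -(9 / 29)    [299 ≡ 9 mod 29]
  = -(29 / 9)    [QR: 9 ≡ 1 mod 4, sign kept]
  = -(2 / 9)    [29 ≡ 2 mod 9]
  = -(1 / 9)    [9 ≡ 1 mod 8 ⇒ (2 / 9) = +1]
  = -1    [(1 / 9) = 1]

-1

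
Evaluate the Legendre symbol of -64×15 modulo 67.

By multiplicativity, (-64·15/67) = (-64/67)·(15/67).
First factor (-64/67):
(-64/67)
  = -(64/67)    [67 ≡ 3 mod 4 ⇒ (-1/67) = -1]
  = -(1/67)    [67 ≡ 3 mod 8 ⇒ (2/67)^6 = +1]
  = -1    [(1/67) = 1]
Second factor (15/67):
(15/67)
  = -(67/15)    [QR: both ≡ 3 mod 4, sign flips]
  = -(7/15)    [67 ≡ 7 mod 15]
  = (15/7)    [QR: both ≡ 3 mod 4, sign flips]
  = (1/7)    [15 ≡ 1 mod 7]
  = 1    [(1/7) = 1]
Product: (-1)·(1) = -1.

-1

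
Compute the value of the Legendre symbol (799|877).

877 ≡ 1 (mod 4), so quadratic reciprocity gives (799|877) = (877|799). Reduce: 877 ≡ 78 (mod 799). Now have (78|799).
Factor out 2: 78 = 2·39. Since 799 ≡ 7 (mod 8), (2|799) = +1. Now have (39|799).
Both 39 ≡ 3 and 799 ≡ 3 (mod 4), so reciprocity gives (39|799) = -(799|39). Reduce: 799 ≡ 19 (mod 39). Now have -(19|39).
Both 19 ≡ 3 and 39 ≡ 3 (mod 4), so reciprocity gives (19|39) = -(39|19). Reduce: 39 ≡ 1 (mod 19). Now have (1|19).
(1|19) = 1. Collecting the sign factors: 1.

1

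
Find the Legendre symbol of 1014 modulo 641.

-1

Reduce the numerator: 1014 ≡ 373 (mod 641), so (1014|641) = (373|641).
373 ≡ 1 (mod 4), so quadratic reciprocity gives (373|641) = (641|373). Reduce: 641 ≡ 268 (mod 373). Now have (268|373).
Factor out 2: 268 = 2^2·67. Since 373 ≡ 5 (mod 8), (2|373) = -1, and (2|373)^2 = +1. Now have (67|373).
373 ≡ 1 (mod 4), so quadratic reciprocity gives (67|373) = (373|67). Reduce: 373 ≡ 38 (mod 67). Now have (38|67).
Factor out 2: 38 = 2·19. Since 67 ≡ 3 (mod 8), (2|67) = -1. Now have -(19|67).
Both 19 ≡ 3 and 67 ≡ 3 (mod 4), so reciprocity gives (19|67) = -(67|19). Reduce: 67 ≡ 10 (mod 19). Now have (10|19).
Factor out 2: 10 = 2·5. Since 19 ≡ 3 (mod 8), (2|19) = -1. Now have -(5|19).
5 ≡ 1 (mod 4), so quadratic reciprocity gives (5|19) = (19|5). Reduce: 19 ≡ 4 (mod 5). Now have -(4|5).
Factor out 2: 4 = 2^2. Since 5 ≡ 5 (mod 8), (2|5) = -1, and (2|5)^2 = +1. Now have -(1|5).
(1|5) = 1. Collecting the sign factors: -1.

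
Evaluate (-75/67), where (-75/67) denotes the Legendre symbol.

1

Reduce the numerator: -75 ≡ 59 (mod 67), so (-75/67) = (59/67).
Both 59 ≡ 3 and 67 ≡ 3 (mod 4), so reciprocity gives (59/67) = -(67/59). Reduce: 67 ≡ 8 (mod 59). Now have -(8/59).
Factor out 2: 8 = 2^3. Since 59 ≡ 3 (mod 8), (2/59) = -1, and (2/59)^3 = -1. Now have (1/59).
(1/59) = 1. Collecting the sign factors: 1.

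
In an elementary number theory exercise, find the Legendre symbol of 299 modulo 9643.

-1

Both 299 ≡ 3 and 9643 ≡ 3 (mod 4), so reciprocity gives (299/9643) = -(9643/299). Reduce: 9643 ≡ 75 (mod 299). Now have -(75/299).
Both 75 ≡ 3 and 299 ≡ 3 (mod 4), so reciprocity gives (75/299) = -(299/75). Reduce: 299 ≡ 74 (mod 75). Now have (74/75).
Factor out 2: 74 = 2·37. Since 75 ≡ 3 (mod 8), (2/75) = -1. Now have -(37/75).
37 ≡ 1 (mod 4), so quadratic reciprocity gives (37/75) = (75/37). Reduce: 75 ≡ 1 (mod 37). Now have -(1/37).
(1/37) = 1. Collecting the sign factors: -1.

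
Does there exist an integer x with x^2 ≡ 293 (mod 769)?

no

(293/769)
  = (769/293)    [QR: 293 ≡ 1 mod 4, sign kept]
  = (183/293)    [769 ≡ 183 mod 293]
  = (293/183)    [QR: 293 ≡ 1 mod 4, sign kept]
  = (110/183)    [293 ≡ 110 mod 183]
  = (55/183)    [183 ≡ 7 mod 8 ⇒ (2/183) = +1]
  = -(183/55)    [QR: both ≡ 3 mod 4, sign flips]
  = -(18/55)    [183 ≡ 18 mod 55]
  = -(9/55)    [55 ≡ 7 mod 8 ⇒ (2/55) = +1]
  = -(55/9)    [QR: 9 ≡ 1 mod 4, sign kept]
  = -(1/9)    [55 ≡ 1 mod 9]
  = -1    [(1/9) = 1]
The Legendre symbol is -1, so x^2 ≡ 293 (mod 769) has no solution.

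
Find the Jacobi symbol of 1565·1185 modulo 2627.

By multiplicativity, (1565·1185 / 2627) = (1565 / 2627)·(1185 / 2627).
First factor (1565 / 2627):
1565 ≡ 1 (mod 4), so quadratic reciprocity gives (1565 / 2627) = (2627 / 1565). Reduce: 2627 ≡ 1062 (mod 1565). Now have (1062 / 1565).
Factor out 2: 1062 = 2·531. Since 1565 ≡ 5 (mod 8), (2 / 1565) = -1. Now have -(531 / 1565).
1565 ≡ 1 (mod 4), so quadratic reciprocity gives (531 / 1565) = (1565 / 531). Reduce: 1565 ≡ 503 (mod 531). Now have -(503 / 531).
Both 503 ≡ 3 and 531 ≡ 3 (mod 4), so reciprocity gives (503 / 531) = -(531 / 503). Reduce: 531 ≡ 28 (mod 503). Now have (28 / 503).
Factor out 2: 28 = 2^2·7. Since 503 ≡ 7 (mod 8), (2 / 503) = +1, and (2 / 503)^2 = +1. Now have (7 / 503).
Both 7 ≡ 3 and 503 ≡ 3 (mod 4), so reciprocity gives (7 / 503) = -(503 / 7). Reduce: 503 ≡ 6 (mod 7). Now have -(6 / 7).
Factor out 2: 6 = 2·3. Since 7 ≡ 7 (mod 8), (2 / 7) = +1. Now have -(3 / 7).
Both 3 ≡ 3 and 7 ≡ 3 (mod 4), so reciprocity gives (3 / 7) = -(7 / 3). Reduce: 7 ≡ 1 (mod 3). Now have (1 / 3).
(1 / 3) = 1. Collecting the sign factors: 1.
Second factor (1185 / 2627):
1185 ≡ 1 (mod 4), so quadratic reciprocity gives (1185 / 2627) = (2627 / 1185). Reduce: 2627 ≡ 257 (mod 1185). Now have (257 / 1185).
257 ≡ 1 (mod 4), so quadratic reciprocity gives (257 / 1185) = (1185 / 257). Reduce: 1185 ≡ 157 (mod 257). Now have (157 / 257).
157 ≡ 1 (mod 4), so quadratic reciprocity gives (157 / 257) = (257 / 157). Reduce: 257 ≡ 100 (mod 157). Now have (100 / 157).
Factor out 2: 100 = 2^2·25. Since 157 ≡ 5 (mod 8), (2 / 157) = -1, and (2 / 157)^2 = +1. Now have (25 / 157).
25 ≡ 1 (mod 4), so quadratic reciprocity gives (25 / 157) = (157 / 25). Reduce: 157 ≡ 7 (mod 25). Now have (7 / 25).
25 ≡ 1 (mod 4), so quadratic reciprocity gives (7 / 25) = (25 / 7). Reduce: 25 ≡ 4 (mod 7). Now have (4 / 7).
Factor out 2: 4 = 2^2. Since 7 ≡ 7 (mod 8), (2 / 7) = +1, and (2 / 7)^2 = +1. Now have (1 / 7).
(1 / 7) = 1. Collecting the sign factors: 1.
Product: (1)·(1) = 1.

1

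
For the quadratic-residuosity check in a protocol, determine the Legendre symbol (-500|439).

-1

Pull out -1: (-500|439) = (-1|439)·(500|439). Since 439 ≡ 3 (mod 4), (-1|439) = -1. Now have -(500|439).
Reduce the numerator: 500 ≡ 61 (mod 439), so (500|439) = (61|439).
61 ≡ 1 (mod 4), so quadratic reciprocity gives (61|439) = (439|61). Reduce: 439 ≡ 12 (mod 61). Now have -(12|61).
Factor out 2: 12 = 2^2·3. Since 61 ≡ 5 (mod 8), (2|61) = -1, and (2|61)^2 = +1. Now have -(3|61).
61 ≡ 1 (mod 4), so quadratic reciprocity gives (3|61) = (61|3). Reduce: 61 ≡ 1 (mod 3). Now have -(1|3).
(1|3) = 1. Collecting the sign factors: -1.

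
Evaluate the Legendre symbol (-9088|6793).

1

Reduce the numerator: -9088 ≡ 4498 (mod 6793), so (-9088|6793) = (4498|6793).
Factor out 2: 4498 = 2·2249. Since 6793 ≡ 1 (mod 8), (2|6793) = +1. Now have (2249|6793).
2249 ≡ 1 (mod 4), so quadratic reciprocity gives (2249|6793) = (6793|2249). Reduce: 6793 ≡ 46 (mod 2249). Now have (46|2249).
Factor out 2: 46 = 2·23. Since 2249 ≡ 1 (mod 8), (2|2249) = +1. Now have (23|2249).
2249 ≡ 1 (mod 4), so quadratic reciprocity gives (23|2249) = (2249|23). Reduce: 2249 ≡ 18 (mod 23). Now have (18|23).
Factor out 2: 18 = 2·9. Since 23 ≡ 7 (mod 8), (2|23) = +1. Now have (9|23).
9 ≡ 1 (mod 4), so quadratic reciprocity gives (9|23) = (23|9). Reduce: 23 ≡ 5 (mod 9). Now have (5|9).
5 ≡ 1 (mod 4), so quadratic reciprocity gives (5|9) = (9|5). Reduce: 9 ≡ 4 (mod 5). Now have (4|5).
Factor out 2: 4 = 2^2. Since 5 ≡ 5 (mod 8), (2|5) = -1, and (2|5)^2 = +1. Now have (1|5).
(1|5) = 1. Collecting the sign factors: 1.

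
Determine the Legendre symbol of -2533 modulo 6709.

Pull out -1: (-2533|6709) = (-1|6709)·(2533|6709). Since 6709 ≡ 1 (mod 4), (-1|6709) = +1. Now have (2533|6709).
2533 ≡ 1 (mod 4), so quadratic reciprocity gives (2533|6709) = (6709|2533). Reduce: 6709 ≡ 1643 (mod 2533). Now have (1643|2533).
2533 ≡ 1 (mod 4), so quadratic reciprocity gives (1643|2533) = (2533|1643). Reduce: 2533 ≡ 890 (mod 1643). Now have (890|1643).
Factor out 2: 890 = 2·445. Since 1643 ≡ 3 (mod 8), (2|1643) = -1. Now have -(445|1643).
445 ≡ 1 (mod 4), so quadratic reciprocity gives (445|1643) = (1643|445). Reduce: 1643 ≡ 308 (mod 445). Now have -(308|445).
Factor out 2: 308 = 2^2·77. Since 445 ≡ 5 (mod 8), (2|445) = -1, and (2|445)^2 = +1. Now have -(77|445).
77 ≡ 1 (mod 4), so quadratic reciprocity gives (77|445) = (445|77). Reduce: 445 ≡ 60 (mod 77). Now have -(60|77).
Factor out 2: 60 = 2^2·15. Since 77 ≡ 5 (mod 8), (2|77) = -1, and (2|77)^2 = +1. Now have -(15|77).
77 ≡ 1 (mod 4), so quadratic reciprocity gives (15|77) = (77|15). Reduce: 77 ≡ 2 (mod 15). Now have -(2|15).
Factor out 2: 2 = 2. Since 15 ≡ 7 (mod 8), (2|15) = +1. Now have -(1|15).
(1|15) = 1. Collecting the sign factors: -1.

-1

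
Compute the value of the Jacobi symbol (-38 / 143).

(-38 / 143)
  = -(38 / 143)    [143 ≡ 3 mod 4 ⇒ (-1 / 143) = -1]
  = -(19 / 143)    [143 ≡ 7 mod 8 ⇒ (2 / 143) = +1]
  = (143 / 19)    [QR: both ≡ 3 mod 4, sign flips]
  = (10 / 19)    [143 ≡ 10 mod 19]
  = -(5 / 19)    [19 ≡ 3 mod 8 ⇒ (2 / 19) = -1]
  = -(19 / 5)    [QR: 5 ≡ 1 mod 4, sign kept]
  = -(4 / 5)    [19 ≡ 4 mod 5]
  = -(1 / 5)    [5 ≡ 5 mod 8 ⇒ (2 / 5)^2 = +1]
  = -1    [(1 / 5) = 1]

-1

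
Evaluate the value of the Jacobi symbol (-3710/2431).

1

Reduce the numerator: -3710 ≡ 1152 (mod 2431), so (-3710/2431) = (1152/2431).
Factor out 2: 1152 = 2^7·9. Since 2431 ≡ 7 (mod 8), (2/2431) = +1, and (2/2431)^7 = +1. Now have (9/2431).
9 ≡ 1 (mod 4), so quadratic reciprocity gives (9/2431) = (2431/9). Reduce: 2431 ≡ 1 (mod 9). Now have (1/9).
(1/9) = 1. Collecting the sign factors: 1.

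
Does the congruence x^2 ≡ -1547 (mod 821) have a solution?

yes

Pull out -1: (-1547/821) = (-1/821)·(1547/821). Since 821 ≡ 1 (mod 4), (-1/821) = +1. Now have (1547/821).
Reduce the numerator: 1547 ≡ 726 (mod 821), so (1547/821) = (726/821).
Factor out 2: 726 = 2·363. Since 821 ≡ 5 (mod 8), (2/821) = -1. Now have -(363/821).
821 ≡ 1 (mod 4), so quadratic reciprocity gives (363/821) = (821/363). Reduce: 821 ≡ 95 (mod 363). Now have -(95/363).
Both 95 ≡ 3 and 363 ≡ 3 (mod 4), so reciprocity gives (95/363) = -(363/95). Reduce: 363 ≡ 78 (mod 95). Now have (78/95).
Factor out 2: 78 = 2·39. Since 95 ≡ 7 (mod 8), (2/95) = +1. Now have (39/95).
Both 39 ≡ 3 and 95 ≡ 3 (mod 4), so reciprocity gives (39/95) = -(95/39). Reduce: 95 ≡ 17 (mod 39). Now have -(17/39).
17 ≡ 1 (mod 4), so quadratic reciprocity gives (17/39) = (39/17). Reduce: 39 ≡ 5 (mod 17). Now have -(5/17).
5 ≡ 1 (mod 4), so quadratic reciprocity gives (5/17) = (17/5). Reduce: 17 ≡ 2 (mod 5). Now have -(2/5).
Factor out 2: 2 = 2. Since 5 ≡ 5 (mod 8), (2/5) = -1. Now have (1/5).
(1/5) = 1. Collecting the sign factors: 1.
(-1547/821) = 1, and 821 is prime, so -1547 is a quadratic residue mod 821.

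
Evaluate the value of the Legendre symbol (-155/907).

Reduce the numerator: -155 ≡ 752 (mod 907), so (-155/907) = (752/907).
Factor out 2: 752 = 2^4·47. Since 907 ≡ 3 (mod 8), (2/907) = -1, and (2/907)^4 = +1. Now have (47/907).
Both 47 ≡ 3 and 907 ≡ 3 (mod 4), so reciprocity gives (47/907) = -(907/47). Reduce: 907 ≡ 14 (mod 47). Now have -(14/47).
Factor out 2: 14 = 2·7. Since 47 ≡ 7 (mod 8), (2/47) = +1. Now have -(7/47).
Both 7 ≡ 3 and 47 ≡ 3 (mod 4), so reciprocity gives (7/47) = -(47/7). Reduce: 47 ≡ 5 (mod 7). Now have (5/7).
5 ≡ 1 (mod 4), so quadratic reciprocity gives (5/7) = (7/5). Reduce: 7 ≡ 2 (mod 5). Now have (2/5).
Factor out 2: 2 = 2. Since 5 ≡ 5 (mod 8), (2/5) = -1. Now have -(1/5).
(1/5) = 1. Collecting the sign factors: -1.

-1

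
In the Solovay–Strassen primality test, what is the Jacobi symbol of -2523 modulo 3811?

Reduce the numerator: -2523 ≡ 1288 (mod 3811), so (-2523 / 3811) = (1288 / 3811).
Factor out 2: 1288 = 2^3·161. Since 3811 ≡ 3 (mod 8), (2 / 3811) = -1, and (2 / 3811)^3 = -1. Now have -(161 / 3811).
161 ≡ 1 (mod 4), so quadratic reciprocity gives (161 / 3811) = (3811 / 161). Reduce: 3811 ≡ 108 (mod 161). Now have -(108 / 161).
Factor out 2: 108 = 2^2·27. Since 161 ≡ 1 (mod 8), (2 / 161) = +1, and (2 / 161)^2 = +1. Now have -(27 / 161).
161 ≡ 1 (mod 4), so quadratic reciprocity gives (27 / 161) = (161 / 27). Reduce: 161 ≡ 26 (mod 27). Now have -(26 / 27).
Factor out 2: 26 = 2·13. Since 27 ≡ 3 (mod 8), (2 / 27) = -1. Now have (13 / 27).
13 ≡ 1 (mod 4), so quadratic reciprocity gives (13 / 27) = (27 / 13). Reduce: 27 ≡ 1 (mod 13). Now have (1 / 13).
(1 / 13) = 1. Collecting the sign factors: 1.

1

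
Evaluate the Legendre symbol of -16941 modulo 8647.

-1

Reduce the numerator: -16941 ≡ 353 (mod 8647), so (-16941/8647) = (353/8647).
353 ≡ 1 (mod 4), so quadratic reciprocity gives (353/8647) = (8647/353). Reduce: 8647 ≡ 175 (mod 353). Now have (175/353).
353 ≡ 1 (mod 4), so quadratic reciprocity gives (175/353) = (353/175). Reduce: 353 ≡ 3 (mod 175). Now have (3/175).
Both 3 ≡ 3 and 175 ≡ 3 (mod 4), so reciprocity gives (3/175) = -(175/3). Reduce: 175 ≡ 1 (mod 3). Now have -(1/3).
(1/3) = 1. Collecting the sign factors: -1.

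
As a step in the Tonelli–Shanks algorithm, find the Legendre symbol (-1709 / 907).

Reduce the numerator: -1709 ≡ 105 (mod 907), so (-1709 / 907) = (105 / 907).
105 ≡ 1 (mod 4), so quadratic reciprocity gives (105 / 907) = (907 / 105). Reduce: 907 ≡ 67 (mod 105). Now have (67 / 105).
105 ≡ 1 (mod 4), so quadratic reciprocity gives (67 / 105) = (105 / 67). Reduce: 105 ≡ 38 (mod 67). Now have (38 / 67).
Factor out 2: 38 = 2·19. Since 67 ≡ 3 (mod 8), (2 / 67) = -1. Now have -(19 / 67).
Both 19 ≡ 3 and 67 ≡ 3 (mod 4), so reciprocity gives (19 / 67) = -(67 / 19). Reduce: 67 ≡ 10 (mod 19). Now have (10 / 19).
Factor out 2: 10 = 2·5. Since 19 ≡ 3 (mod 8), (2 / 19) = -1. Now have -(5 / 19).
5 ≡ 1 (mod 4), so quadratic reciprocity gives (5 / 19) = (19 / 5). Reduce: 19 ≡ 4 (mod 5). Now have -(4 / 5).
Factor out 2: 4 = 2^2. Since 5 ≡ 5 (mod 8), (2 / 5) = -1, and (2 / 5)^2 = +1. Now have -(1 / 5).
(1 / 5) = 1. Collecting the sign factors: -1.

-1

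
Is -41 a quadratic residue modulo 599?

(-41/599)
  = (558/599)    [-41 ≡ 558 mod 599]
  = (279/599)    [599 ≡ 7 mod 8 ⇒ (2/599) = +1]
  = -(599/279)    [QR: both ≡ 3 mod 4, sign flips]
  = -(41/279)    [599 ≡ 41 mod 279]
  = -(279/41)    [QR: 41 ≡ 1 mod 4, sign kept]
  = -(33/41)    [279 ≡ 33 mod 41]
  = -(41/33)    [QR: 33 ≡ 1 mod 4, sign kept]
  = -(8/33)    [41 ≡ 8 mod 33]
  = -(1/33)    [33 ≡ 1 mod 8 ⇒ (2/33)^3 = +1]
  = -1    [(1/33) = 1]
The Legendre symbol is -1, so x^2 ≡ -41 (mod 599) has no solution.

no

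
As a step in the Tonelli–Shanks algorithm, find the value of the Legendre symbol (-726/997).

-1

Pull out -1: (-726/997) = (-1/997)·(726/997). Since 997 ≡ 1 (mod 4), (-1/997) = +1. Now have (726/997).
Factor out 2: 726 = 2·363. Since 997 ≡ 5 (mod 8), (2/997) = -1. Now have -(363/997).
997 ≡ 1 (mod 4), so quadratic reciprocity gives (363/997) = (997/363). Reduce: 997 ≡ 271 (mod 363). Now have -(271/363).
Both 271 ≡ 3 and 363 ≡ 3 (mod 4), so reciprocity gives (271/363) = -(363/271). Reduce: 363 ≡ 92 (mod 271). Now have (92/271).
Factor out 2: 92 = 2^2·23. Since 271 ≡ 7 (mod 8), (2/271) = +1, and (2/271)^2 = +1. Now have (23/271).
Both 23 ≡ 3 and 271 ≡ 3 (mod 4), so reciprocity gives (23/271) = -(271/23). Reduce: 271 ≡ 18 (mod 23). Now have -(18/23).
Factor out 2: 18 = 2·9. Since 23 ≡ 7 (mod 8), (2/23) = +1. Now have -(9/23).
9 ≡ 1 (mod 4), so quadratic reciprocity gives (9/23) = (23/9). Reduce: 23 ≡ 5 (mod 9). Now have -(5/9).
5 ≡ 1 (mod 4), so quadratic reciprocity gives (5/9) = (9/5). Reduce: 9 ≡ 4 (mod 5). Now have -(4/5).
Factor out 2: 4 = 2^2. Since 5 ≡ 5 (mod 8), (2/5) = -1, and (2/5)^2 = +1. Now have -(1/5).
(1/5) = 1. Collecting the sign factors: -1.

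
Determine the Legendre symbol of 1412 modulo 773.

Reduce the numerator: 1412 ≡ 639 (mod 773), so (1412/773) = (639/773).
773 ≡ 1 (mod 4), so quadratic reciprocity gives (639/773) = (773/639). Reduce: 773 ≡ 134 (mod 639). Now have (134/639).
Factor out 2: 134 = 2·67. Since 639 ≡ 7 (mod 8), (2/639) = +1. Now have (67/639).
Both 67 ≡ 3 and 639 ≡ 3 (mod 4), so reciprocity gives (67/639) = -(639/67). Reduce: 639 ≡ 36 (mod 67). Now have -(36/67).
Factor out 2: 36 = 2^2·9. Since 67 ≡ 3 (mod 8), (2/67) = -1, and (2/67)^2 = +1. Now have -(9/67).
9 ≡ 1 (mod 4), so quadratic reciprocity gives (9/67) = (67/9). Reduce: 67 ≡ 4 (mod 9). Now have -(4/9).
Factor out 2: 4 = 2^2. Since 9 ≡ 1 (mod 8), (2/9) = +1, and (2/9)^2 = +1. Now have -(1/9).
(1/9) = 1. Collecting the sign factors: -1.

-1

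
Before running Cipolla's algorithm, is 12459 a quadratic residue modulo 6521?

(12459|6521)
  = (5938|6521)    [12459 ≡ 5938 mod 6521]
  = (2969|6521)    [6521 ≡ 1 mod 8 ⇒ (2|6521) = +1]
  = (6521|2969)    [QR: 2969 ≡ 1 mod 4, sign kept]
  = (583|2969)    [6521 ≡ 583 mod 2969]
  = (2969|583)    [QR: 2969 ≡ 1 mod 4, sign kept]
  = (54|583)    [2969 ≡ 54 mod 583]
  = (27|583)    [583 ≡ 7 mod 8 ⇒ (2|583) = +1]
  = -(583|27)    [QR: both ≡ 3 mod 4, sign flips]
  = -(16|27)    [583 ≡ 16 mod 27]
  = -(1|27)    [27 ≡ 3 mod 8 ⇒ (2|27)^4 = +1]
  = -1    [(1|27) = 1]
The Legendre symbol is -1, so x^2 ≡ 12459 (mod 6521) has no solution.

no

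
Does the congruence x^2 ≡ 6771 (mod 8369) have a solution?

no

(6771|8369)
  = (8369|6771)    [QR: 8369 ≡ 1 mod 4, sign kept]
  = (1598|6771)    [8369 ≡ 1598 mod 6771]
  = -(799|6771)    [6771 ≡ 3 mod 8 ⇒ (2|6771) = -1]
  = (6771|799)    [QR: both ≡ 3 mod 4, sign flips]
  = (379|799)    [6771 ≡ 379 mod 799]
  = -(799|379)    [QR: both ≡ 3 mod 4, sign flips]
  = -(41|379)    [799 ≡ 41 mod 379]
  = -(379|41)    [QR: 41 ≡ 1 mod 4, sign kept]
  = -(10|41)    [379 ≡ 10 mod 41]
  = -(5|41)    [41 ≡ 1 mod 8 ⇒ (2|41) = +1]
  = -(41|5)    [QR: 5 ≡ 1 mod 4, sign kept]
  = -(1|5)    [41 ≡ 1 mod 5]
  = -1    [(1|5) = 1]
(6771|8369) = -1, and 8369 is prime, so 6771 is not a quadratic residue mod 8369.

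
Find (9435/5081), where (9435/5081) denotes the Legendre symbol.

Reduce the numerator: 9435 ≡ 4354 (mod 5081), so (9435/5081) = (4354/5081).
Factor out 2: 4354 = 2·2177. Since 5081 ≡ 1 (mod 8), (2/5081) = +1. Now have (2177/5081).
2177 ≡ 1 (mod 4), so quadratic reciprocity gives (2177/5081) = (5081/2177). Reduce: 5081 ≡ 727 (mod 2177). Now have (727/2177).
2177 ≡ 1 (mod 4), so quadratic reciprocity gives (727/2177) = (2177/727). Reduce: 2177 ≡ 723 (mod 727). Now have (723/727).
Both 723 ≡ 3 and 727 ≡ 3 (mod 4), so reciprocity gives (723/727) = -(727/723). Reduce: 727 ≡ 4 (mod 723). Now have -(4/723).
Factor out 2: 4 = 2^2. Since 723 ≡ 3 (mod 8), (2/723) = -1, and (2/723)^2 = +1. Now have -(1/723).
(1/723) = 1. Collecting the sign factors: -1.

-1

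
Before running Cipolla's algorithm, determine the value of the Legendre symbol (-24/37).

-1

Pull out -1: (-24/37) = (-1/37)·(24/37). Since 37 ≡ 1 (mod 4), (-1/37) = +1. Now have (24/37).
Factor out 2: 24 = 2^3·3. Since 37 ≡ 5 (mod 8), (2/37) = -1, and (2/37)^3 = -1. Now have -(3/37).
37 ≡ 1 (mod 4), so quadratic reciprocity gives (3/37) = (37/3). Reduce: 37 ≡ 1 (mod 3). Now have -(1/3).
(1/3) = 1. Collecting the sign factors: -1.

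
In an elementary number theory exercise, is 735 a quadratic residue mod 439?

no

Reduce the numerator: 735 ≡ 296 (mod 439), so (735/439) = (296/439).
Factor out 2: 296 = 2^3·37. Since 439 ≡ 7 (mod 8), (2/439) = +1, and (2/439)^3 = +1. Now have (37/439).
37 ≡ 1 (mod 4), so quadratic reciprocity gives (37/439) = (439/37). Reduce: 439 ≡ 32 (mod 37). Now have (32/37).
Factor out 2: 32 = 2^5. Since 37 ≡ 5 (mod 8), (2/37) = -1, and (2/37)^5 = -1. Now have -(1/37).
(1/37) = 1. Collecting the sign factors: -1.
The Legendre symbol is -1, so x^2 ≡ 735 (mod 439) has no solution.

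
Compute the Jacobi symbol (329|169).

(329|169)
  = (160|169)    [329 ≡ 160 mod 169]
  = (5|169)    [169 ≡ 1 mod 8 ⇒ (2|169)^5 = +1]
  = (169|5)    [QR: 5 ≡ 1 mod 4, sign kept]
  = (4|5)    [169 ≡ 4 mod 5]
  = (1|5)    [5 ≡ 5 mod 8 ⇒ (2|5)^2 = +1]
  = 1    [(1|5) = 1]

1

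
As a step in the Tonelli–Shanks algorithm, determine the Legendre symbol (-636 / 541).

Reduce the numerator: -636 ≡ 446 (mod 541), so (-636 / 541) = (446 / 541).
Factor out 2: 446 = 2·223. Since 541 ≡ 5 (mod 8), (2 / 541) = -1. Now have -(223 / 541).
541 ≡ 1 (mod 4), so quadratic reciprocity gives (223 / 541) = (541 / 223). Reduce: 541 ≡ 95 (mod 223). Now have -(95 / 223).
Both 95 ≡ 3 and 223 ≡ 3 (mod 4), so reciprocity gives (95 / 223) = -(223 / 95). Reduce: 223 ≡ 33 (mod 95). Now have (33 / 95).
33 ≡ 1 (mod 4), so quadratic reciprocity gives (33 / 95) = (95 / 33). Reduce: 95 ≡ 29 (mod 33). Now have (29 / 33).
29 ≡ 1 (mod 4), so quadratic reciprocity gives (29 / 33) = (33 / 29). Reduce: 33 ≡ 4 (mod 29). Now have (4 / 29).
Factor out 2: 4 = 2^2. Since 29 ≡ 5 (mod 8), (2 / 29) = -1, and (2 / 29)^2 = +1. Now have (1 / 29).
(1 / 29) = 1. Collecting the sign factors: 1.

1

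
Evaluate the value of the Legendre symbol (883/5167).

1

(883/5167)
  = -(5167/883)    [QR: both ≡ 3 mod 4, sign flips]
  = -(752/883)    [5167 ≡ 752 mod 883]
  = -(47/883)    [883 ≡ 3 mod 8 ⇒ (2/883)^4 = +1]
  = (883/47)    [QR: both ≡ 3 mod 4, sign flips]
  = (37/47)    [883 ≡ 37 mod 47]
  = (47/37)    [QR: 37 ≡ 1 mod 4, sign kept]
  = (10/37)    [47 ≡ 10 mod 37]
  = -(5/37)    [37 ≡ 5 mod 8 ⇒ (2/37) = -1]
  = -(37/5)    [QR: 5 ≡ 1 mod 4, sign kept]
  = -(2/5)    [37 ≡ 2 mod 5]
  = (1/5)    [5 ≡ 5 mod 8 ⇒ (2/5) = -1]
  = 1    [(1/5) = 1]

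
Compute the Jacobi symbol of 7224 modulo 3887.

(7224/3887)
  = (3337/3887)    [7224 ≡ 3337 mod 3887]
  = (3887/3337)    [QR: 3337 ≡ 1 mod 4, sign kept]
  = (550/3337)    [3887 ≡ 550 mod 3337]
  = (275/3337)    [3337 ≡ 1 mod 8 ⇒ (2/3337) = +1]
  = (3337/275)    [QR: 3337 ≡ 1 mod 4, sign kept]
  = (37/275)    [3337 ≡ 37 mod 275]
  = (275/37)    [QR: 37 ≡ 1 mod 4, sign kept]
  = (16/37)    [275 ≡ 16 mod 37]
  = (1/37)    [37 ≡ 5 mod 8 ⇒ (2/37)^4 = +1]
  = 1    [(1/37) = 1]

1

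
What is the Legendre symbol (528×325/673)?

-1

By multiplicativity, (528·325/673) = (528/673)·(325/673).
First factor (528/673):
Factor out 2: 528 = 2^4·33. Since 673 ≡ 1 (mod 8), (2/673) = +1, and (2/673)^4 = +1. Now have (33/673).
33 ≡ 1 (mod 4), so quadratic reciprocity gives (33/673) = (673/33). Reduce: 673 ≡ 13 (mod 33). Now have (13/33).
13 ≡ 1 (mod 4), so quadratic reciprocity gives (13/33) = (33/13). Reduce: 33 ≡ 7 (mod 13). Now have (7/13).
13 ≡ 1 (mod 4), so quadratic reciprocity gives (7/13) = (13/7). Reduce: 13 ≡ 6 (mod 7). Now have (6/7).
Factor out 2: 6 = 2·3. Since 7 ≡ 7 (mod 8), (2/7) = +1. Now have (3/7).
Both 3 ≡ 3 and 7 ≡ 3 (mod 4), so reciprocity gives (3/7) = -(7/3). Reduce: 7 ≡ 1 (mod 3). Now have -(1/3).
(1/3) = 1. Collecting the sign factors: -1.
Second factor (325/673):
325 ≡ 1 (mod 4), so quadratic reciprocity gives (325/673) = (673/325). Reduce: 673 ≡ 23 (mod 325). Now have (23/325).
325 ≡ 1 (mod 4), so quadratic reciprocity gives (23/325) = (325/23). Reduce: 325 ≡ 3 (mod 23). Now have (3/23).
Both 3 ≡ 3 and 23 ≡ 3 (mod 4), so reciprocity gives (3/23) = -(23/3). Reduce: 23 ≡ 2 (mod 3). Now have -(2/3).
Factor out 2: 2 = 2. Since 3 ≡ 3 (mod 8), (2/3) = -1. Now have (1/3).
(1/3) = 1. Collecting the sign factors: 1.
Product: (-1)·(1) = -1.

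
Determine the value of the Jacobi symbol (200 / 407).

(200 / 407)
  = (25 / 407)    [407 ≡ 7 mod 8 ⇒ (2 / 407)^3 = +1]
  = (407 / 25)    [QR: 25 ≡ 1 mod 4, sign kept]
  = (7 / 25)    [407 ≡ 7 mod 25]
  = (25 / 7)    [QR: 25 ≡ 1 mod 4, sign kept]
  = (4 / 7)    [25 ≡ 4 mod 7]
  = (1 / 7)    [7 ≡ 7 mod 8 ⇒ (2 / 7)^2 = +1]
  = 1    [(1 / 7) = 1]

1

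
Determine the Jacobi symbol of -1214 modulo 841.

1

Reduce the numerator: -1214 ≡ 468 (mod 841), so (-1214|841) = (468|841).
Factor out 2: 468 = 2^2·117. Since 841 ≡ 1 (mod 8), (2|841) = +1, and (2|841)^2 = +1. Now have (117|841).
117 ≡ 1 (mod 4), so quadratic reciprocity gives (117|841) = (841|117). Reduce: 841 ≡ 22 (mod 117). Now have (22|117).
Factor out 2: 22 = 2·11. Since 117 ≡ 5 (mod 8), (2|117) = -1. Now have -(11|117).
117 ≡ 1 (mod 4), so quadratic reciprocity gives (11|117) = (117|11). Reduce: 117 ≡ 7 (mod 11). Now have -(7|11).
Both 7 ≡ 3 and 11 ≡ 3 (mod 4), so reciprocity gives (7|11) = -(11|7). Reduce: 11 ≡ 4 (mod 7). Now have (4|7).
Factor out 2: 4 = 2^2. Since 7 ≡ 7 (mod 8), (2|7) = +1, and (2|7)^2 = +1. Now have (1|7).
(1|7) = 1. Collecting the sign factors: 1.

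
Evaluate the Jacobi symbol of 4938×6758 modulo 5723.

By multiplicativity, (4938·6758 / 5723) = (4938 / 5723)·(6758 / 5723).
First factor (4938 / 5723):
(4938 / 5723)
  = -(2469 / 5723)    [5723 ≡ 3 mod 8 ⇒ (2 / 5723) = -1]
  = -(5723 / 2469)    [QR: 2469 ≡ 1 mod 4, sign kept]
  = -(785 / 2469)    [5723 ≡ 785 mod 2469]
  = -(2469 / 785)    [QR: 785 ≡ 1 mod 4, sign kept]
  = -(114 / 785)    [2469 ≡ 114 mod 785]
  = -(57 / 785)    [785 ≡ 1 mod 8 ⇒ (2 / 785) = +1]
  = -(785 / 57)    [QR: 57 ≡ 1 mod 4, sign kept]
  = -(44 / 57)    [785 ≡ 44 mod 57]
  = -(11 / 57)    [57 ≡ 1 mod 8 ⇒ (2 / 57)^2 = +1]
  = -(57 / 11)    [QR: 57 ≡ 1 mod 4, sign kept]
  = -(2 / 11)    [57 ≡ 2 mod 11]
  = (1 / 11)    [11 ≡ 3 mod 8 ⇒ (2 / 11) = -1]
  = 1    [(1 / 11) = 1]
Second factor (6758 / 5723):
(6758 / 5723)
  = (1035 / 5723)    [6758 ≡ 1035 mod 5723]
  = -(5723 / 1035)    [QR: both ≡ 3 mod 4, sign flips]
  = -(548 / 1035)    [5723 ≡ 548 mod 1035]
  = -(137 / 1035)    [1035 ≡ 3 mod 8 ⇒ (2 / 1035)^2 = +1]
  = -(1035 / 137)    [QR: 137 ≡ 1 mod 4, sign kept]
  = -(76 / 137)    [1035 ≡ 76 mod 137]
  = -(19 / 137)    [137 ≡ 1 mod 8 ⇒ (2 / 137)^2 = +1]
  = -(137 / 19)    [QR: 137 ≡ 1 mod 4, sign kept]
  = -(4 / 19)    [137 ≡ 4 mod 19]
  = -(1 / 19)    [19 ≡ 3 mod 8 ⇒ (2 / 19)^2 = +1]
  = -1    [(1 / 19) = 1]
Product: (1)·(-1) = -1.

-1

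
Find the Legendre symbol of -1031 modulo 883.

1

(-1031/883)
  = (735/883)    [-1031 ≡ 735 mod 883]
  = -(883/735)    [QR: both ≡ 3 mod 4, sign flips]
  = -(148/735)    [883 ≡ 148 mod 735]
  = -(37/735)    [735 ≡ 7 mod 8 ⇒ (2/735)^2 = +1]
  = -(735/37)    [QR: 37 ≡ 1 mod 4, sign kept]
  = -(32/37)    [735 ≡ 32 mod 37]
  = (1/37)    [37 ≡ 5 mod 8 ⇒ (2/37)^5 = -1]
  = 1    [(1/37) = 1]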